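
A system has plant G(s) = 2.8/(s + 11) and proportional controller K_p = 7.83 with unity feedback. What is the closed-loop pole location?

s = -32.92

Closed-loop transfer function: T(s) = K_p·G(s)/(1 + K_p·G(s)) = 21.92/(s + 11 + 21.92) = 21.92/(s + 32.92).
The closed-loop pole is at s = −32.92.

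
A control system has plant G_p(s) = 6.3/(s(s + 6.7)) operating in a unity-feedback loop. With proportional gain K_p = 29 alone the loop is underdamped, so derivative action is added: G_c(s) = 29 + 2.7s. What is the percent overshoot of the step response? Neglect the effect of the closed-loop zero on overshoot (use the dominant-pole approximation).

Forward path: (29 + 2.7s)·6.3/(s(s+6.7)). The closed-loop characteristic equation is s² + (6.7 + 6.3·2.7)s + 6.3·29 = 0.
That is s² + 23.71s + 182.7 = 0, so ω_n = 13.52 rad/s and ζ = 23.71/(2·13.52) = 0.8771.
%OS = 100·exp(−πζ/√(1−ζ²)) = 0.323%.

0.323%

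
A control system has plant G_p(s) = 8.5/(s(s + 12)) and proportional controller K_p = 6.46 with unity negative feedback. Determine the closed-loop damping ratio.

ζ = 0.81

1 + K_p·G_p(s) = 0 gives s² + 12s + 54.91 = 0.
Matching s² + 2ζω_n s + ω_n²: ω_n = √54.91 = 7.41 rad/s and 2ζω_n = 12, so ζ = 12/(2·7.41) = 0.81.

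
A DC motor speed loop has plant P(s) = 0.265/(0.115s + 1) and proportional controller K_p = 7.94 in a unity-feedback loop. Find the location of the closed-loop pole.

s = -26.99

Closed loop: T(s) = K_p·P/(1+K_p·P) = 2.104/(0.115s + 1 + 2.104), with pole at s = −(1 + 2.104)/0.115 = −26.99.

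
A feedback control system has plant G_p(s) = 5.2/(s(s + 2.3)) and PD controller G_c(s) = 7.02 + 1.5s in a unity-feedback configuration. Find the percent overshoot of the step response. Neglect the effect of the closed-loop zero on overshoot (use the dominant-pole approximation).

Forward path: (7.02 + 1.5s)·5.2/(s(s+2.3)). The closed-loop characteristic equation is s² + (2.3 + 5.2·1.5)s + 5.2·7.02 = 0.
That is s² + 10.1s + 36.5 = 0, so ω_n = 6.042 rad/s and ζ = 10.1/(2·6.042) = 0.8358.
%OS = 100·exp(−πζ/√(1−ζ²)) = 0.837%.

0.837%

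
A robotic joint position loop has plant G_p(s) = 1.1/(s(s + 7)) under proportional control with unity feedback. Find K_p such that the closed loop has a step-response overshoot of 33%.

K_p = 101

From %OS = 100·exp(−πζ/√(1−ζ²)) = 33%, ζ = −ln(0.33)/√(π²+ln²(0.33)) = 0.3328.
Characteristic equation s² + 7s + 1.1K_p = 0 gives ζ = 7/(2√(1.1K_p)).
Setting ζ = 0.3328: √(1.1K_p) = 7/(2·0.3328) = 10.52, so K_p = 110.6/1.1 = 101.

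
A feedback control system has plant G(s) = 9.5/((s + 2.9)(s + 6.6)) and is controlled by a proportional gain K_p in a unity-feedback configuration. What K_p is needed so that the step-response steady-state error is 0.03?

K_p = 65.1

The loop is type 0, so e_ss(step) = 1/(1 + K_pos) with K_pos = K_p·G(0).
G(0) = 0.4963. Require 1/(1 + K_p·0.4963) = 0.03, so 1 + 0.4963·K_p = 33.33.
K_p = (33.33 − 1)/0.4963 = 65.1.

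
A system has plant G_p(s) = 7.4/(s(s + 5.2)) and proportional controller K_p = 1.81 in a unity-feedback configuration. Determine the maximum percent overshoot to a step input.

4.19%

From 1 + K_pG_p(s) = 0: s² + 5.2s + 13.39 = 0 ⇒ ω_n = 3.66, ζ = 0.7104.
%OS = 100·exp(−πζ/√(1−ζ²)) = 100·exp(−π·0.7104/√0.4953) = 4.19%.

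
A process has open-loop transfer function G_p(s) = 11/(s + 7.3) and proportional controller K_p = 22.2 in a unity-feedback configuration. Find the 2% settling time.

T_s ≈ 0.0159 s

Closed-loop transfer function: T(s) = K_p·G_p(s)/(1 + K_p·G_p(s)) = 244.2/(s + 7.3 + 244.2) = 244.2/(s + 251.5).
Time constant τ = 1/251.5 = 0.003976 s, so the 2% settling time is about 4τ = 0.0159 s.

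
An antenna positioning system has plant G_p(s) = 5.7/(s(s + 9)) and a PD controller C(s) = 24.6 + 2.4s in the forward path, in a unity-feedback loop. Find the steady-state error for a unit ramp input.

The loop has one pole at the origin (type 1). Velocity error constant K_v = lim_{s→0} s·C(s)G_p(s) = 24.6·5.7/9 = 15.58.
Steady-state error to a unit ramp: e_ss = 1/K_v = 0.0642.

0.0642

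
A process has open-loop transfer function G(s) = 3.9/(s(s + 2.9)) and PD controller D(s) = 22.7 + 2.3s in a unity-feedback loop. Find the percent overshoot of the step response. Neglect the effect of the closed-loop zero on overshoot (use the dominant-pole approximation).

Forward path: (22.7 + 2.3s)·3.9/(s(s+2.9)). The closed-loop characteristic equation is s² + (2.9 + 3.9·2.3)s + 3.9·22.7 = 0.
That is s² + 11.87s + 88.53 = 0, so ω_n = 9.409 rad/s and ζ = 11.87/(2·9.409) = 0.6308.
%OS = 100·exp(−πζ/√(1−ζ²)) = 7.78%.

7.78%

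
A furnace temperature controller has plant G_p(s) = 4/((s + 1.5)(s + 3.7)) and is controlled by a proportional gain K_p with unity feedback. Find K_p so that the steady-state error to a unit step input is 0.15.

K_p = 7.86

Steady-state error for a unit step on this type-0 loop is 1/(1 + K_p·G_p(0)).
G_p(0) = 0.7207. Require 1/(1 + K_p·0.7207) = 0.15, so 1 + 0.7207·K_p = 6.667.
K_p = (6.667 − 1)/0.7207 = 7.86.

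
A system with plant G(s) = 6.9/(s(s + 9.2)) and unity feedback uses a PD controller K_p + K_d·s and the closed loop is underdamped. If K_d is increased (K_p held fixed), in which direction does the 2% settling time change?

decrease

Characteristic equation s² + (9.2 + 6.9K_d)s + 6.9K_p = 0: raising K_d increases ζω_n = (9.2+6.9K_d)/2 while the loop stays underdamped, so T_s ≈ 4/(ζω_n) decreases.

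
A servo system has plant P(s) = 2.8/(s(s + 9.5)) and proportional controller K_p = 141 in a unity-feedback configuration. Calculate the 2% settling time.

T_s ≈ 0.842 s

The closed-loop denominator s² + 9.5s + 394.8 gives ω_n = √394.8 = 19.87 and ζ = 9.5/(2ω_n) = 0.2391.
2% settling time T_s ≈ 4/(ζω_n) = 4/4.75 = 0.842 s.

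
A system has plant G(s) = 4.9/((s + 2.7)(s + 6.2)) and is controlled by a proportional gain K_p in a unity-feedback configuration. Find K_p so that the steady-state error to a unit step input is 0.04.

K_p = 82

Steady-state error for a unit step on this type-0 loop is 1/(1 + K_p·G(0)).
G(0) = 0.2927. Require 1/(1 + K_p·0.2927) = 0.04, so 1 + 0.2927·K_p = 25.
K_p = (25 − 1)/0.2927 = 82.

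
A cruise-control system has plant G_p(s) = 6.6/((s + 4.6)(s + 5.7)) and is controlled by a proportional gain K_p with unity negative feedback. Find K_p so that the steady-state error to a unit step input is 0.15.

K_p = 22.5

Steady-state error for a unit step on this type-0 loop is 1/(1 + K_p·G_p(0)).
G_p(0) = 0.2517. Require 1/(1 + K_p·0.2517) = 0.15, so 1 + 0.2517·K_p = 6.667.
K_p = (6.667 − 1)/0.2517 = 22.5.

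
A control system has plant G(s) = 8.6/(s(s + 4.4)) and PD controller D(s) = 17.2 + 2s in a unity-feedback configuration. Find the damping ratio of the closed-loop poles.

ζ = 0.888

Forward path: (17.2 + 2s)·8.6/(s(s+4.4)). The closed-loop characteristic equation is s² + (4.4 + 8.6·2)s + 8.6·17.2 = 0.
That is s² + 21.6s + 147.9 = 0, so ω_n = 12.16 rad/s and ζ = 21.6/(2·12.16) = 0.888.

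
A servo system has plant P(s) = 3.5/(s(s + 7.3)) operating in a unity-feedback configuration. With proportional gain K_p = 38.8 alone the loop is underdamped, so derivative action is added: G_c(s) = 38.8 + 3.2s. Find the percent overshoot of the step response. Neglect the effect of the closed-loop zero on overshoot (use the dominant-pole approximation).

1.66%

Forward path: (38.8 + 3.2s)·3.5/(s(s+7.3)). The closed-loop characteristic equation is s² + (7.3 + 3.5·3.2)s + 3.5·38.8 = 0.
That is s² + 18.5s + 135.8 = 0, so ω_n = 11.65 rad/s and ζ = 18.5/(2·11.65) = 0.7938.
%OS = 100·exp(−πζ/√(1−ζ²)) = 1.66%.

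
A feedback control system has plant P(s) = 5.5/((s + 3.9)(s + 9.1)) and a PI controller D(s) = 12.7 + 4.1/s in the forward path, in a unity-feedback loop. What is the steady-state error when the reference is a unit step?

The open loop D(s)P(s) has a pole at the origin (type 1), so the static position error constant is infinite and e_ss = 1/(1+∞) = 0.

0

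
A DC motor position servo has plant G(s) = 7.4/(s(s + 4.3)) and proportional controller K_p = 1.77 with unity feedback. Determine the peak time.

The closed-loop denominator s² + 4.3s + 13.1 gives ω_n = √13.1 = 3.619 and ζ = 4.3/(2ω_n) = 0.5941.
Damped frequency ω_d = ω_n√(1−ζ²) = 2.911 rad/s, so peak time T_p = π/ω_d = 1.08 s.

T_p = 1.08 s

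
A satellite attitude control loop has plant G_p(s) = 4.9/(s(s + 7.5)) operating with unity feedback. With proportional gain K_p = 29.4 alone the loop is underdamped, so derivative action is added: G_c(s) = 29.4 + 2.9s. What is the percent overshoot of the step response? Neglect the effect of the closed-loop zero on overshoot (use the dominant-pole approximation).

0.128%

Forward path: (29.4 + 2.9s)·4.9/(s(s+7.5)). The closed-loop characteristic equation is s² + (7.5 + 4.9·2.9)s + 4.9·29.4 = 0.
That is s² + 21.71s + 144.1 = 0, so ω_n = 12 rad/s and ζ = 21.71/(2·12) = 0.9044.
%OS = 100·exp(−πζ/√(1−ζ²)) = 0.128%.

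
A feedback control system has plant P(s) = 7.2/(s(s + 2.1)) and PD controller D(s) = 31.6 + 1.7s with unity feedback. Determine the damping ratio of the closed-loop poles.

Forward path: (31.6 + 1.7s)·7.2/(s(s+2.1)). The closed-loop characteristic equation is s² + (2.1 + 7.2·1.7)s + 7.2·31.6 = 0.
That is s² + 14.34s + 227.5 = 0, so ω_n = 15.08 rad/s and ζ = 14.34/(2·15.08) = 0.4753.

ζ = 0.475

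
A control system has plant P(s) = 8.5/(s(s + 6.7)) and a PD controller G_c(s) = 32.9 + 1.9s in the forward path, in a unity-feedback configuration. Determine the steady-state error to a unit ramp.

The loop has one pole at the origin (type 1). Velocity error constant K_v = lim_{s→0} s·G_c(s)P(s) = 32.9·8.5/6.7 = 41.74.
Steady-state error to a unit ramp: e_ss = 1/K_v = 0.024.

0.024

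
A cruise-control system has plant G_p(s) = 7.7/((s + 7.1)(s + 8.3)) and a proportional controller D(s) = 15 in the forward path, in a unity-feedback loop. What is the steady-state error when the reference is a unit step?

0.338

The loop is type 0. Static position error constant K_pos = D(0)·G_p(0) = 15·0.1307 = 1.96.
Steady-state error to a unit step: e_ss = 1/(1+K_pos) = 1/2.96 = 0.338.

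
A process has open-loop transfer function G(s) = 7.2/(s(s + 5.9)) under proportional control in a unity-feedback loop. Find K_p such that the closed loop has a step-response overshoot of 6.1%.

K_p = 2.73

From %OS = 100·exp(−πζ/√(1−ζ²)) = 6.1%, ζ = −ln(0.061)/√(π²+ln²(0.061)) = 0.6649.
Characteristic equation s² + 5.9s + 7.2K_p = 0 gives ζ = 5.9/(2√(7.2K_p)).
Setting ζ = 0.6649: √(7.2K_p) = 5.9/(2·0.6649) = 4.436, so K_p = 19.68/7.2 = 2.73.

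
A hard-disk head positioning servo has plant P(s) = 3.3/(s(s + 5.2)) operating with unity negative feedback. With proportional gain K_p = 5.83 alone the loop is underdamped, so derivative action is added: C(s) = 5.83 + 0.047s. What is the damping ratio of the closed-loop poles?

ζ = 0.61

Forward path: (5.83 + 0.047s)·3.3/(s(s+5.2)). The closed-loop characteristic equation is s² + (5.2 + 3.3·0.047)s + 3.3·5.83 = 0.
That is s² + 5.355s + 19.24 = 0, so ω_n = 4.386 rad/s and ζ = 5.355/(2·4.386) = 0.6104.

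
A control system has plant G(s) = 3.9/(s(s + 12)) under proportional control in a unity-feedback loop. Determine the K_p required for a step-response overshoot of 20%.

K_p = 44.4

From %OS = 100·exp(−πζ/√(1−ζ²)) = 20%, ζ = −ln(0.2)/√(π²+ln²(0.2)) = 0.4559.
Characteristic equation s² + 12s + 3.9K_p = 0 gives ζ = 12/(2√(3.9K_p)).
Setting ζ = 0.4559: √(3.9K_p) = 12/(2·0.4559) = 13.16, so K_p = 173.2/3.9 = 44.4.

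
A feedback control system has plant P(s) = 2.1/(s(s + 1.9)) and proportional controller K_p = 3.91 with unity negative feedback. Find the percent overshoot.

From 1 + K_pP(s) = 0: s² + 1.9s + 8.211 = 0 ⇒ ω_n = 2.865, ζ = 0.3315.
%OS = 100·exp(−πζ/√(1−ζ²)) = 100·exp(−π·0.3315/√0.8901) = 33.2%.

33.2%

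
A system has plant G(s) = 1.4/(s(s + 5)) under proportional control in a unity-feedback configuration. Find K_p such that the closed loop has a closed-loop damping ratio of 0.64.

K_p = 10.9

Closed-loop characteristic equation: s² + 5s + K_p·1.4 = 0.
So ω_n = √(1.4K_p) and 2ζω_n = 5, giving ζ = 5/(2√(1.4K_p)).
Setting ζ = 0.64: √(1.4K_p) = 5/(2·0.64) = 3.906, so K_p = 15.26/1.4 = 10.9.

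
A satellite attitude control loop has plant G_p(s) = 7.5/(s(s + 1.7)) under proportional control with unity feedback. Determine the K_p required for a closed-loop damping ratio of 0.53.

Closed-loop characteristic equation: s² + 1.7s + K_p·7.5 = 0.
So ω_n = √(7.5K_p) and 2ζω_n = 1.7, giving ζ = 1.7/(2√(7.5K_p)).
Setting ζ = 0.53: √(7.5K_p) = 1.7/(2·0.53) = 1.604, so K_p = 2.572/7.5 = 0.343.

K_p = 0.343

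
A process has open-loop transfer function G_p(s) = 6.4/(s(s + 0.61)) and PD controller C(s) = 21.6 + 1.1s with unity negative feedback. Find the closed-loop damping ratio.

Forward path: (21.6 + 1.1s)·6.4/(s(s+0.61)). The closed-loop characteristic equation is s² + (0.61 + 6.4·1.1)s + 6.4·21.6 = 0.
That is s² + 7.65s + 138.2 = 0, so ω_n = 11.76 rad/s and ζ = 7.65/(2·11.76) = 0.3253.

ζ = 0.325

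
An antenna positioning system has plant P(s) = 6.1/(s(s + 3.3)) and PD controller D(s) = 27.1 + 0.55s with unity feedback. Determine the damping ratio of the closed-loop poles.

ζ = 0.259

Forward path: (27.1 + 0.55s)·6.1/(s(s+3.3)). The closed-loop characteristic equation is s² + (3.3 + 6.1·0.55)s + 6.1·27.1 = 0.
That is s² + 6.655s + 165.3 = 0, so ω_n = 12.86 rad/s and ζ = 6.655/(2·12.86) = 0.2588.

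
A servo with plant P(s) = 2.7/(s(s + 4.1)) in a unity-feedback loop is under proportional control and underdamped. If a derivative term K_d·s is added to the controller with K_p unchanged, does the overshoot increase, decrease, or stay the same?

decrease

With PD the characteristic equation becomes s² + (a + K·K_d)s + K·K_p = 0; the damping term grows, ζ rises, overshoot falls.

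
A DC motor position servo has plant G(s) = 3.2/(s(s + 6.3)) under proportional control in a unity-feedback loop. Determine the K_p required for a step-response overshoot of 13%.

K_p = 10.5

From %OS = 100·exp(−πζ/√(1−ζ²)) = 13%, ζ = −ln(0.13)/√(π²+ln²(0.13)) = 0.5446.
Characteristic equation s² + 6.3s + 3.2K_p = 0 gives ζ = 6.3/(2√(3.2K_p)).
Setting ζ = 0.5446: √(3.2K_p) = 6.3/(2·0.5446) = 5.784, so K_p = 33.45/3.2 = 10.5.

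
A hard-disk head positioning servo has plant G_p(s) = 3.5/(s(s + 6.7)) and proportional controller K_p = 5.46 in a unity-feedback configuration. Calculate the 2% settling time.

T_s ≈ 1.19 s

From 1 + K_pG_p(s) = 0: s² + 6.7s + 19.11 = 0 ⇒ ω_n = 4.371, ζ = 0.7663.
2% settling time T_s ≈ 4/(ζω_n) = 4/3.35 = 1.19 s.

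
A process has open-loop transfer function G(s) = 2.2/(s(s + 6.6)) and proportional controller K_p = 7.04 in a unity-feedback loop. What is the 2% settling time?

T_s ≈ 1.21 s

From 1 + K_pG(s) = 0: s² + 6.6s + 15.49 = 0 ⇒ ω_n = 3.935, ζ = 0.8385.
2% settling time T_s ≈ 4/(ζω_n) = 4/3.3 = 1.21 s.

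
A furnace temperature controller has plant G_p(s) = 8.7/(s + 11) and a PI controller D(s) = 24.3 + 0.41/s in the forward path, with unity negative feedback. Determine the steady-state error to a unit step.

0

The open loop D(s)G_p(s) has a pole at the origin (type 1), so the static position error constant is infinite and e_ss = 1/(1+∞) = 0.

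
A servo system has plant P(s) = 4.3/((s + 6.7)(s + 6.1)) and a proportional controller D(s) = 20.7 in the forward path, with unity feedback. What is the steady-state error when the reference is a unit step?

The loop is type 0. Static position error constant K_pos = D(0)·P(0) = 20.7·0.1052 = 2.178.
Steady-state error to a unit step: e_ss = 1/(1+K_pos) = 1/3.178 = 0.315.

0.315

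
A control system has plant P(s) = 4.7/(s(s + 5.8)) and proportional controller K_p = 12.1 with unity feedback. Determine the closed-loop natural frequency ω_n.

ω_n = 7.54 rad/s

With unity feedback the closed-loop characteristic equation is s² + 5.8s + 12.1·4.7 = s² + 5.8s + 56.87 = 0.
So ω_n² = 56.87 ⇒ ω_n = 7.541 rad/s, and ζ = 5.8/(2ω_n) = 0.385.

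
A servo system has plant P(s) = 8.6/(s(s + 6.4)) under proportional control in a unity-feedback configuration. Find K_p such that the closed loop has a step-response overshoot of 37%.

From %OS = 100·exp(−πζ/√(1−ζ²)) = 37%, ζ = −ln(0.37)/√(π²+ln²(0.37)) = 0.3017.
Characteristic equation s² + 6.4s + 8.6K_p = 0 gives ζ = 6.4/(2√(8.6K_p)).
Setting ζ = 0.3017: √(8.6K_p) = 6.4/(2·0.3017) = 10.61, so K_p = 112.5/8.6 = 13.1.

K_p = 13.1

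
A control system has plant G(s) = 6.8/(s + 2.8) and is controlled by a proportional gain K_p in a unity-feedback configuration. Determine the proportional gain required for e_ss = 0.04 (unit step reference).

Steady-state error for a unit step on this type-0 loop is 1/(1 + K_p·G(0)).
G(0) = 2.429. Require 1/(1 + K_p·2.429) = 0.04, so 1 + 2.429·K_p = 25.
K_p = (25 − 1)/2.429 = 9.88.

K_p = 9.88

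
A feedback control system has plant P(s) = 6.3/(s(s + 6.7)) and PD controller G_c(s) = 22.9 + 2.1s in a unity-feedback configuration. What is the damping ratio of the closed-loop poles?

Forward path: (22.9 + 2.1s)·6.3/(s(s+6.7)). The closed-loop characteristic equation is s² + (6.7 + 6.3·2.1)s + 6.3·22.9 = 0.
That is s² + 19.93s + 144.3 = 0, so ω_n = 12.01 rad/s and ζ = 19.93/(2·12.01) = 0.8296.

ζ = 0.83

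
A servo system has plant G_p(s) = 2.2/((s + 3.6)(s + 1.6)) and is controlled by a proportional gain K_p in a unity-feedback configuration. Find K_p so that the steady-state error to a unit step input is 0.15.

For a type-0 loop with proportional control, e_ss = 1/(1 + K_p·G_p(0)).
G_p(0) = 0.3819. Require 1/(1 + K_p·0.3819) = 0.15, so 1 + 0.3819·K_p = 6.667.
K_p = (6.667 − 1)/0.3819 = 14.8.

K_p = 14.8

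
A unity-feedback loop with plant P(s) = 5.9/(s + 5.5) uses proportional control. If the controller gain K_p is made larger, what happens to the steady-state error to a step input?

decrease

The position error constant K_pos = K_p·P(0) grows with K_p, and e_ss = 1/(1+K_pos) falls.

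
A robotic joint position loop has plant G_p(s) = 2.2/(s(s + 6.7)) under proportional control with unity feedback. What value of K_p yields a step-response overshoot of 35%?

K_p = 50.8

From %OS = 100·exp(−πζ/√(1−ζ²)) = 35%, ζ = −ln(0.35)/√(π²+ln²(0.35)) = 0.3169.
Characteristic equation s² + 6.7s + 2.2K_p = 0 gives ζ = 6.7/(2√(2.2K_p)).
Setting ζ = 0.3169: √(2.2K_p) = 6.7/(2·0.3169) = 10.57, so K_p = 111.7/2.2 = 50.8.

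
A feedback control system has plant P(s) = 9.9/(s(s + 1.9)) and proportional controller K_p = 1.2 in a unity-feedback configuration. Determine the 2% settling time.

Closed-loop characteristic equation: s² + 1.9s + 11.88 = 0, so ω_n = 3.447 rad/s and ζ = 1.9/(2·3.447) = 0.2756.
2% settling time T_s ≈ 4/(ζω_n) = 4/0.95 = 4.21 s.

T_s ≈ 4.21 s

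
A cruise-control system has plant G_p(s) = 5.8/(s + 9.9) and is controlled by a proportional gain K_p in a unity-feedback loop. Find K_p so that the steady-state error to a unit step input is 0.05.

K_p = 32.4

For a type-0 loop with proportional control, e_ss = 1/(1 + K_p·G_p(0)).
G_p(0) = 0.5859. Require 1/(1 + K_p·0.5859) = 0.05, so 1 + 0.5859·K_p = 20.
K_p = (20 − 1)/0.5859 = 32.4.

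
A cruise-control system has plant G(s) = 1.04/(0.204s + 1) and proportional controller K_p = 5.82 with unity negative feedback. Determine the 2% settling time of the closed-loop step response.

T_s ≈ 0.116 s

Closed loop: T(s) = K_p·G/(1+K_p·G) = 6.053/(0.204s + 1 + 6.053), with pole at s = −(1 + 6.053)/0.204 = −34.57.
τ = 1/34.57 = 0.02892 s, so 2% settling time ≈ 4τ = 0.116 s.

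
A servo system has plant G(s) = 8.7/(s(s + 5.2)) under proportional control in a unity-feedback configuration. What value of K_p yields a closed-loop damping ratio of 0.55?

Closed-loop characteristic equation: s² + 5.2s + K_p·8.7 = 0.
So ω_n = √(8.7K_p) and 2ζω_n = 5.2, giving ζ = 5.2/(2√(8.7K_p)).
Setting ζ = 0.55: √(8.7K_p) = 5.2/(2·0.55) = 4.727, so K_p = 22.35/8.7 = 2.57.

K_p = 2.57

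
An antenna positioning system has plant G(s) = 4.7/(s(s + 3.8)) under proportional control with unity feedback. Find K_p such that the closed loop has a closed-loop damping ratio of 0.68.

K_p = 1.66

Closed-loop characteristic equation: s² + 3.8s + K_p·4.7 = 0.
So ω_n = √(4.7K_p) and 2ζω_n = 3.8, giving ζ = 3.8/(2√(4.7K_p)).
Setting ζ = 0.68: √(4.7K_p) = 3.8/(2·0.68) = 2.794, so K_p = 7.807/4.7 = 1.66.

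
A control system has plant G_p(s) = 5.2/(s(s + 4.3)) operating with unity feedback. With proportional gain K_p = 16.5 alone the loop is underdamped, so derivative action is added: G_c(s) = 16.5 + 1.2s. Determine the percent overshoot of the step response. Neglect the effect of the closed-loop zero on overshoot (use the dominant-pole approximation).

Forward path: (16.5 + 1.2s)·5.2/(s(s+4.3)). The closed-loop characteristic equation is s² + (4.3 + 5.2·1.2)s + 5.2·16.5 = 0.
That is s² + 10.54s + 85.8 = 0, so ω_n = 9.263 rad/s and ζ = 10.54/(2·9.263) = 0.5689.
%OS = 100·exp(−πζ/√(1−ζ²)) = 11.4%.

11.4%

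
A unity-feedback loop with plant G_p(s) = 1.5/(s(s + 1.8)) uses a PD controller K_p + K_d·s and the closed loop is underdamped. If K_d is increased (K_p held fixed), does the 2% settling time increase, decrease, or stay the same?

Characteristic equation s² + (1.8 + 1.5K_d)s + 1.5K_p = 0: raising K_d increases ζω_n = (1.8+1.5K_d)/2 while the loop stays underdamped, so T_s ≈ 4/(ζω_n) decreases.

decrease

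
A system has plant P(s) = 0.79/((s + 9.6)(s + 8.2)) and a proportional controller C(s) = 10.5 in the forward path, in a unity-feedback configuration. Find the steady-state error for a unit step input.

The loop is type 0. Static position error constant K_pos = C(0)·P(0) = 10.5·0.01004 = 0.1054.
Steady-state error to a unit step: e_ss = 1/(1+K_pos) = 1/1.105 = 0.905.

0.905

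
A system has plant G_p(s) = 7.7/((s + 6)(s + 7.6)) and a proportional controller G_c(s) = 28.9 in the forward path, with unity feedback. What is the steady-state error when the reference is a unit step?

0.17

The loop is type 0. Static position error constant K_pos = G_c(0)·G_p(0) = 28.9·0.1689 = 4.88.
Steady-state error to a unit step: e_ss = 1/(1+K_pos) = 1/5.88 = 0.17.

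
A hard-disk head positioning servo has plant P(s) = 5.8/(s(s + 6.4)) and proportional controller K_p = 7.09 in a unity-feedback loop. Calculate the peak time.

T_p = 0.565 s

Closed-loop characteristic equation: s² + 6.4s + 41.12 = 0, so ω_n = 6.413 rad/s and ζ = 6.4/(2·6.413) = 0.499.
Damped frequency ω_d = ω_n√(1−ζ²) = 5.557 rad/s, so peak time T_p = π/ω_d = 0.565 s.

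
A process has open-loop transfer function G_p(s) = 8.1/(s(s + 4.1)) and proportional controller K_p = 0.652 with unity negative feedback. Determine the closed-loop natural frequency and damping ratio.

ω_n = 2.3 rad/s, ζ = 0.892

The closed-loop denominator is s(s+4.1) + 0.652·8.1 = s² + 4.1s + 5.281.
Matching s² + 2ζω_n s + ω_n²: ω_n = √5.281 = 2.298 rad/s and 2ζω_n = 4.1, so ζ = 4.1/(2·2.298) = 0.892.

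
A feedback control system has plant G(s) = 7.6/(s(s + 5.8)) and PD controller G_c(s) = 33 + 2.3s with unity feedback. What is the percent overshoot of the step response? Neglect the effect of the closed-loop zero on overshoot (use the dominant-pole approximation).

3.32%

Forward path: (33 + 2.3s)·7.6/(s(s+5.8)). The closed-loop characteristic equation is s² + (5.8 + 7.6·2.3)s + 7.6·33 = 0.
That is s² + 23.28s + 250.8 = 0, so ω_n = 15.84 rad/s and ζ = 23.28/(2·15.84) = 0.735.
%OS = 100·exp(−πζ/√(1−ζ²)) = 3.32%.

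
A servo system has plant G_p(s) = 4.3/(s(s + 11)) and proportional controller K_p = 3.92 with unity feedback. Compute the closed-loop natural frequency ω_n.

ω_n = 4.11 rad/s

1 + K_p·G_p(s) = 0 gives s² + 11s + 16.86 = 0.
Matching s² + 2ζω_n s + ω_n²: ω_n = √16.86 = 4.106 rad/s and 2ζω_n = 11, so ζ = 11/(2·4.106) = 1.34.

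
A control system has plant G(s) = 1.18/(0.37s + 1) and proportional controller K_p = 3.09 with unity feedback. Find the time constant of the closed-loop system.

Closed loop: T(s) = K_p·G/(1+K_p·G) = 3.646/(0.37s + 1 + 3.646), with pole at s = −(1 + 3.646)/0.37 = −12.56.
Closed-loop time constant τ = 1/12.56 = 0.0796 s.

τ = 0.0796 s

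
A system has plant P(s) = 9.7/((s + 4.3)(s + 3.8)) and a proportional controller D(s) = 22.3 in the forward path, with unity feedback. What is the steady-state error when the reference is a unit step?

The loop is type 0. Static position error constant K_pos = D(0)·P(0) = 22.3·0.5936 = 13.24.
Steady-state error to a unit step: e_ss = 1/(1+K_pos) = 1/14.24 = 0.0702.

0.0702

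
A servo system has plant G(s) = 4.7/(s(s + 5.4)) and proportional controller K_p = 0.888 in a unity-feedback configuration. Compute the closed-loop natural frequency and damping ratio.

ω_n = 2.04 rad/s, ζ = 1.32

With unity feedback the closed-loop characteristic equation is s² + 5.4s + 0.888·4.7 = s² + 5.4s + 4.174 = 0.
Matching s² + 2ζω_n s + ω_n²: ω_n = √4.174 = 2.043 rad/s and 2ζω_n = 5.4, so ζ = 5.4/(2·2.043) = 1.32.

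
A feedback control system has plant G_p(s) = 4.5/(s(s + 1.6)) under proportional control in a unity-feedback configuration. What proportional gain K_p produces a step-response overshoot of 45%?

K_p = 2.34

From %OS = 100·exp(−πζ/√(1−ζ²)) = 45%, ζ = −ln(0.45)/√(π²+ln²(0.45)) = 0.2463.
Characteristic equation s² + 1.6s + 4.5K_p = 0 gives ζ = 1.6/(2√(4.5K_p)).
Setting ζ = 0.2463: √(4.5K_p) = 1.6/(2·0.2463) = 3.248, so K_p = 10.55/4.5 = 2.34.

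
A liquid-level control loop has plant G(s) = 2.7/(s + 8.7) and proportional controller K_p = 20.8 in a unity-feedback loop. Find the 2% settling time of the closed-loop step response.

T_s ≈ 0.0617 s

Closed-loop transfer function: T(s) = K_p·G(s)/(1 + K_p·G(s)) = 56.16/(s + 8.7 + 56.16) = 56.16/(s + 64.86).
Time constant τ = 1/64.86 = 0.01542 s, so the 2% settling time is about 4τ = 0.0617 s.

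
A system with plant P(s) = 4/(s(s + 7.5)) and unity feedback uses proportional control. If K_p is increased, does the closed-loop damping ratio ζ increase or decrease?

ζ = 7.5/(2√(4K_p)); increasing K_p raises the denominator, so ζ falls.

decrease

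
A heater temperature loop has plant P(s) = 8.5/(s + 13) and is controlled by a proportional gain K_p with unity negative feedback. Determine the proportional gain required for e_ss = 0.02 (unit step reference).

K_p = 74.9

The loop is type 0, so e_ss(step) = 1/(1 + K_pos) with K_pos = K_p·P(0).
P(0) = 0.6538. Require 1/(1 + K_p·0.6538) = 0.02, so 1 + 0.6538·K_p = 50.
K_p = (50 − 1)/0.6538 = 74.9.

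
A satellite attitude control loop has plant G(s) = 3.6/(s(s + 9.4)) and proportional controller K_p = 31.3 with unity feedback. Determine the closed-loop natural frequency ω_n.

ω_n = 10.6 rad/s

With unity feedback the closed-loop characteristic equation is s² + 9.4s + 31.3·3.6 = s² + 9.4s + 112.7 = 0.
Matching s² + 2ζω_n s + ω_n²: ω_n = √112.7 = 10.62 rad/s and 2ζω_n = 9.4, so ζ = 9.4/(2·10.62) = 0.443.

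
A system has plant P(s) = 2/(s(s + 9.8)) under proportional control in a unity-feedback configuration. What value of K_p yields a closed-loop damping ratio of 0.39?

K_p = 78.9

Closed-loop characteristic equation: s² + 9.8s + K_p·2 = 0.
So ω_n = √(2K_p) and 2ζω_n = 9.8, giving ζ = 9.8/(2√(2K_p)).
Setting ζ = 0.39: √(2K_p) = 9.8/(2·0.39) = 12.56, so K_p = 157.9/2 = 78.9.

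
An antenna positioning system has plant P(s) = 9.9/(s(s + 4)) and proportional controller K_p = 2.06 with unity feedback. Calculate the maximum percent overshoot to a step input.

21.2%

The closed-loop denominator s² + 4s + 20.39 gives ω_n = √20.39 = 4.516 and ζ = 4/(2ω_n) = 0.4429.
%OS = 100·exp(−πζ/√(1−ζ²)) = 100·exp(−π·0.4429/√0.8039) = 21.2%.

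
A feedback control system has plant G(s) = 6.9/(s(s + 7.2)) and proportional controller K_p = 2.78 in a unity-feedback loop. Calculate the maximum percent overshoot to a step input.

1.07%

The closed-loop denominator s² + 7.2s + 19.18 gives ω_n = √19.18 = 4.38 and ζ = 7.2/(2ω_n) = 0.822.
%OS = 100·exp(−πζ/√(1−ζ²)) = 100·exp(−π·0.822/√0.3244) = 1.07%.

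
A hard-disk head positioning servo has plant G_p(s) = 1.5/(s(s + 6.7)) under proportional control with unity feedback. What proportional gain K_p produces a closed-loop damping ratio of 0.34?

Closed-loop characteristic equation: s² + 6.7s + K_p·1.5 = 0.
So ω_n = √(1.5K_p) and 2ζω_n = 6.7, giving ζ = 6.7/(2√(1.5K_p)).
Setting ζ = 0.34: √(1.5K_p) = 6.7/(2·0.34) = 9.853, so K_p = 97.08/1.5 = 64.7.

K_p = 64.7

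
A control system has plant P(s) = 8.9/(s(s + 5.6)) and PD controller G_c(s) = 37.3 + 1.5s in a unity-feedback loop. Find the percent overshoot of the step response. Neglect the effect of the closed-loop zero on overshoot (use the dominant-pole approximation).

Forward path: (37.3 + 1.5s)·8.9/(s(s+5.6)). The closed-loop characteristic equation is s² + (5.6 + 8.9·1.5)s + 8.9·37.3 = 0.
That is s² + 18.95s + 332 = 0, so ω_n = 18.22 rad/s and ζ = 18.95/(2·18.22) = 0.52.
%OS = 100·exp(−πζ/√(1−ζ²)) = 14.8%.

14.8%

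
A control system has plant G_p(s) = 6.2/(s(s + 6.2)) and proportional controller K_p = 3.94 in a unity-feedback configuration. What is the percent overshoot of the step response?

7.97%

Closed-loop characteristic equation: s² + 6.2s + 24.43 = 0, so ω_n = 4.942 rad/s and ζ = 6.2/(2·4.942) = 0.6272.
%OS = 100·exp(−πζ/√(1−ζ²)) = 100·exp(−π·0.6272/√0.6066) = 7.97%.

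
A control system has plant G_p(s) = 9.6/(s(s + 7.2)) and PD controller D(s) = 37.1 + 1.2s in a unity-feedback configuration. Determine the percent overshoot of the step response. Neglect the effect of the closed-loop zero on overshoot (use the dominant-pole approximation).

Forward path: (37.1 + 1.2s)·9.6/(s(s+7.2)). The closed-loop characteristic equation is s² + (7.2 + 9.6·1.2)s + 9.6·37.1 = 0.
That is s² + 18.72s + 356.2 = 0, so ω_n = 18.87 rad/s and ζ = 18.72/(2·18.87) = 0.496.
%OS = 100·exp(−πζ/√(1−ζ²)) = 16.6%.

16.6%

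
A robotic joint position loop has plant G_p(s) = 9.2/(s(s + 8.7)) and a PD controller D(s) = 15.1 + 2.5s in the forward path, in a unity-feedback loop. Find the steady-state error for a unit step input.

The open loop D(s)G_p(s) has a pole at the origin (type 1), so the static position error constant is infinite and e_ss = 1/(1+∞) = 0.

0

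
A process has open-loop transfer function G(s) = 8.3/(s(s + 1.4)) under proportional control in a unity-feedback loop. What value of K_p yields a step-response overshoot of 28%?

From %OS = 100·exp(−πζ/√(1−ζ²)) = 28%, ζ = −ln(0.28)/√(π²+ln²(0.28)) = 0.3755.
Characteristic equation s² + 1.4s + 8.3K_p = 0 gives ζ = 1.4/(2√(8.3K_p)).
Setting ζ = 0.3755: √(8.3K_p) = 1.4/(2·0.3755) = 1.864, so K_p = 3.474/8.3 = 0.419.

K_p = 0.419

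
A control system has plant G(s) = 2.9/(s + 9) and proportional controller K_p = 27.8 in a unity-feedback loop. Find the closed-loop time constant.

Closed-loop transfer function: T(s) = K_p·G(s)/(1 + K_p·G(s)) = 80.62/(s + 9 + 80.62) = 80.62/(s + 89.62).
Time constant τ = 1/89.62 = 0.0112 s.

τ = 0.0112 s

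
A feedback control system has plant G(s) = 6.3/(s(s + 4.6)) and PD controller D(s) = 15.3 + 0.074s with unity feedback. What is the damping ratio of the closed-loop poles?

Forward path: (15.3 + 0.074s)·6.3/(s(s+4.6)). The closed-loop characteristic equation is s² + (4.6 + 6.3·0.074)s + 6.3·15.3 = 0.
That is s² + 5.066s + 96.39 = 0, so ω_n = 9.818 rad/s and ζ = 5.066/(2·9.818) = 0.258.

ζ = 0.258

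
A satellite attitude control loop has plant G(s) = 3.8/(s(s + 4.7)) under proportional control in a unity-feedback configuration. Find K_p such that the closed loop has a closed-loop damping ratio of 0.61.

K_p = 3.91

Closed-loop characteristic equation: s² + 4.7s + K_p·3.8 = 0.
So ω_n = √(3.8K_p) and 2ζω_n = 4.7, giving ζ = 4.7/(2√(3.8K_p)).
Setting ζ = 0.61: √(3.8K_p) = 4.7/(2·0.61) = 3.852, so K_p = 14.84/3.8 = 3.91.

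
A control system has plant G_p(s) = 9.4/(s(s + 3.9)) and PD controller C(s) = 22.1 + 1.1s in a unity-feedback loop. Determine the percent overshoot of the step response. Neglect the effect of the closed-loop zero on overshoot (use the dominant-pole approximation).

Forward path: (22.1 + 1.1s)·9.4/(s(s+3.9)). The closed-loop characteristic equation is s² + (3.9 + 9.4·1.1)s + 9.4·22.1 = 0.
That is s² + 14.24s + 207.7 = 0, so ω_n = 14.41 rad/s and ζ = 14.24/(2·14.41) = 0.494.
%OS = 100·exp(−πζ/√(1−ζ²)) = 16.8%.

16.8%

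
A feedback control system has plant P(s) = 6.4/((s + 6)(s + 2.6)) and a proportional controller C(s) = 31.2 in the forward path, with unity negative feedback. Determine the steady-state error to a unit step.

0.0725

The loop is type 0. Static position error constant K_pos = C(0)·P(0) = 31.2·0.4103 = 12.8.
Steady-state error to a unit step: e_ss = 1/(1+K_pos) = 1/13.8 = 0.0725.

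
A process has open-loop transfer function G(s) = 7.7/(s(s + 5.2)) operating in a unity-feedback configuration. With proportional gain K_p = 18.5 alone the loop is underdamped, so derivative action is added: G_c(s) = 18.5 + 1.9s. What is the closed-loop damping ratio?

Forward path: (18.5 + 1.9s)·7.7/(s(s+5.2)). The closed-loop characteristic equation is s² + (5.2 + 7.7·1.9)s + 7.7·18.5 = 0.
That is s² + 19.83s + 142.5 = 0, so ω_n = 11.94 rad/s and ζ = 19.83/(2·11.94) = 0.8307.

ζ = 0.831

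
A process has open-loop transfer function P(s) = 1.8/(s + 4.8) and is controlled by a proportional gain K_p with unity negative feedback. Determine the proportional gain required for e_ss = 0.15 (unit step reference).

The loop is type 0, so e_ss(step) = 1/(1 + K_pos) with K_pos = K_p·P(0).
P(0) = 0.375. Require 1/(1 + K_p·0.375) = 0.15, so 1 + 0.375·K_p = 6.667.
K_p = (6.667 − 1)/0.375 = 15.1.

K_p = 15.1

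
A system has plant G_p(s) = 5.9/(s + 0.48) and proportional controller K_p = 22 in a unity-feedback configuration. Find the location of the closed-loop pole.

s = -130.3

Closed-loop transfer function: T(s) = K_p·G_p(s)/(1 + K_p·G_p(s)) = 129.8/(s + 0.48 + 129.8) = 129.8/(s + 130.3).
The closed-loop pole is at s = −130.3.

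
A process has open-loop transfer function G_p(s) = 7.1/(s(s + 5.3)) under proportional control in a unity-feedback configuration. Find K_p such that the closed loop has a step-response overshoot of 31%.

K_p = 8.11

From %OS = 100·exp(−πζ/√(1−ζ²)) = 31%, ζ = −ln(0.31)/√(π²+ln²(0.31)) = 0.3493.
Characteristic equation s² + 5.3s + 7.1K_p = 0 gives ζ = 5.3/(2√(7.1K_p)).
Setting ζ = 0.3493: √(7.1K_p) = 5.3/(2·0.3493) = 7.586, so K_p = 57.55/7.1 = 8.11.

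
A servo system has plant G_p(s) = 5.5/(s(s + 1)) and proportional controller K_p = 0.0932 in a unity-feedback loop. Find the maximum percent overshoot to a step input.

From 1 + K_pG_p(s) = 0: s² + 1s + 0.5126 = 0 ⇒ ω_n = 0.716, ζ = 0.6984.
%OS = 100·exp(−πζ/√(1−ζ²)) = 100·exp(−π·0.6984/√0.5123) = 4.66%.

4.66%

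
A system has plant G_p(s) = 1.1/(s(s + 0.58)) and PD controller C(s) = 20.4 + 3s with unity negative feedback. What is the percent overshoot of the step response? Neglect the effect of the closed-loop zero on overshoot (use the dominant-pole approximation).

24.4%

Forward path: (20.4 + 3s)·1.1/(s(s+0.58)). The closed-loop characteristic equation is s² + (0.58 + 1.1·3)s + 1.1·20.4 = 0.
That is s² + 3.88s + 22.44 = 0, so ω_n = 4.737 rad/s and ζ = 3.88/(2·4.737) = 0.4095.
%OS = 100·exp(−πζ/√(1−ζ²)) = 24.4%.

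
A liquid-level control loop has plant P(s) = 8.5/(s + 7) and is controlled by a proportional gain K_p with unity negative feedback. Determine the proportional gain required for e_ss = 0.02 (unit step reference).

K_p = 40.4

The loop is type 0, so e_ss(step) = 1/(1 + K_pos) with K_pos = K_p·P(0).
P(0) = 1.214. Require 1/(1 + K_p·1.214) = 0.02, so 1 + 1.214·K_p = 50.
K_p = (50 − 1)/1.214 = 40.4.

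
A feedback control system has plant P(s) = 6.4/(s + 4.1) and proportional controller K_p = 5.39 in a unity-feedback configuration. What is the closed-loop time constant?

Closed-loop transfer function: T(s) = K_p·P(s)/(1 + K_p·P(s)) = 34.5/(s + 4.1 + 34.5) = 34.5/(s + 38.6).
Time constant τ = 1/38.6 = 0.0259 s.

τ = 0.0259 s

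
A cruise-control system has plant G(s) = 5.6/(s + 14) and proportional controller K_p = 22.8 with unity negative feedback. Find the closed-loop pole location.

s = -141.7

Closed-loop transfer function: T(s) = K_p·G(s)/(1 + K_p·G(s)) = 127.7/(s + 14 + 127.7) = 127.7/(s + 141.7).
The closed-loop pole is at s = −141.7.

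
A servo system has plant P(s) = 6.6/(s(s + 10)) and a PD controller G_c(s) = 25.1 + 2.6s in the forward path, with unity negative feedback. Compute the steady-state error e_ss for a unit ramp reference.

0.0604

The loop has one pole at the origin (type 1). Velocity error constant K_v = lim_{s→0} s·G_c(s)P(s) = 25.1·6.6/10 = 16.57.
Steady-state error to a unit ramp: e_ss = 1/K_v = 0.0604.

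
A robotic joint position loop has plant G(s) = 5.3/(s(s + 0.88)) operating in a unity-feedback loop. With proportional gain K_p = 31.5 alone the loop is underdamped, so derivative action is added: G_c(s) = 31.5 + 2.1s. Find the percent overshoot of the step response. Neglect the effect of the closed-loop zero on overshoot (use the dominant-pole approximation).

Forward path: (31.5 + 2.1s)·5.3/(s(s+0.88)). The closed-loop characteristic equation is s² + (0.88 + 5.3·2.1)s + 5.3·31.5 = 0.
That is s² + 12.01s + 166.9 = 0, so ω_n = 12.92 rad/s and ζ = 12.01/(2·12.92) = 0.4648.
%OS = 100·exp(−πζ/√(1−ζ²)) = 19.2%.

19.2%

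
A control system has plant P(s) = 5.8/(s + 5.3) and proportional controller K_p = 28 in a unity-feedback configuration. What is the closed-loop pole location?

Closed-loop transfer function: T(s) = K_p·P(s)/(1 + K_p·P(s)) = 162.4/(s + 5.3 + 162.4) = 162.4/(s + 167.7).
The closed-loop pole is at s = −167.7.

s = -167.7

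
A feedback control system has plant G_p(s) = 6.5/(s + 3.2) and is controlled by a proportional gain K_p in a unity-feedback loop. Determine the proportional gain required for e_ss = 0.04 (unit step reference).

K_p = 11.8

For a type-0 loop with proportional control, e_ss = 1/(1 + K_p·G_p(0)).
G_p(0) = 2.031. Require 1/(1 + K_p·2.031) = 0.04, so 1 + 2.031·K_p = 25.
K_p = (25 − 1)/2.031 = 11.8.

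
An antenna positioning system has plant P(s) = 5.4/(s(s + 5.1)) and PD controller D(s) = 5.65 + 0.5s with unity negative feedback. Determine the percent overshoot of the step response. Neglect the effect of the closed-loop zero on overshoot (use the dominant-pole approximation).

Forward path: (5.65 + 0.5s)·5.4/(s(s+5.1)). The closed-loop characteristic equation is s² + (5.1 + 5.4·0.5)s + 5.4·5.65 = 0.
That is s² + 7.8s + 30.51 = 0, so ω_n = 5.524 rad/s and ζ = 7.8/(2·5.524) = 0.7061.
%OS = 100·exp(−πζ/√(1−ζ²)) = 4.36%.

4.36%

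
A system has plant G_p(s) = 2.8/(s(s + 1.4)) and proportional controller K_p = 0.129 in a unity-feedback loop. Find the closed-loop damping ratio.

ζ = 1.16

The closed-loop denominator is s(s+1.4) + 0.129·2.8 = s² + 1.4s + 0.3612.
Matching s² + 2ζω_n s + ω_n²: ω_n = √0.3612 = 0.601 rad/s and 2ζω_n = 1.4, so ζ = 1.4/(2·0.601) = 1.16.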